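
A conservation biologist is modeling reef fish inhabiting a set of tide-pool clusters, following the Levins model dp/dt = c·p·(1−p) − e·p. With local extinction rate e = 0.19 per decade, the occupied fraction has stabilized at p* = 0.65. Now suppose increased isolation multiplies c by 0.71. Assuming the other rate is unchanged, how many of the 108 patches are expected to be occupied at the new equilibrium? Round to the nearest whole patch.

55

Balance c(1−p*) = e gives c = e/(1 − 0.65000) = 0.19/0.35000 = 0.54286.
New p* = 1 − e/c = 1 − 0.19000/0.38543 = 0.50704.
Expected occupied = 108 × 0.50704 = 54.76 ≈ 55.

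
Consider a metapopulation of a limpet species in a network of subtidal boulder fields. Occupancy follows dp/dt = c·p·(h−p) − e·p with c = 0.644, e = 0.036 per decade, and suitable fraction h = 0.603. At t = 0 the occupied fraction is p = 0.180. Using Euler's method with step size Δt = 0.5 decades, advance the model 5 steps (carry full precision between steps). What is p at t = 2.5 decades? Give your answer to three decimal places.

Update rule: p ← p + [c·p·(h−p) − e·p]·Δt with Δt = 0.5.
t = 0.5: p = 0.18000 + (+0.02128) = 0.20128
t = 1: p = 0.20128 + (+0.02241) = 0.22369
t = 1.5: p = 0.22369 + (+0.02329) = 0.24698
t = 2: p = 0.24698 + (+0.02387) = 0.27085
t = 2.5: p = 0.27085 + (+0.02409) = 0.29495

0.295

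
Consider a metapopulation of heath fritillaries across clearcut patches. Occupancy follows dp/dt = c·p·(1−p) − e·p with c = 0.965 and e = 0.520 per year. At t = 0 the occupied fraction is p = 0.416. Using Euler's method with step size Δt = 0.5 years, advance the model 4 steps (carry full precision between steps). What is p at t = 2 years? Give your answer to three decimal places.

0.443

Update rule: p ← p + [c·p·(1−p) − e·p]·Δt with Δt = 0.5.
  1  |  dp/dt·Δt = +0.009060  |  p_1 = 0.425060
  2  |  dp/dt·Δt = +0.007400  |  p_2 = 0.432460
  3  |  dp/dt·Δt = +0.005984  |  p_3 = 0.438444
  4  |  dp/dt·Δt = +0.004801  |  p_4 = 0.443246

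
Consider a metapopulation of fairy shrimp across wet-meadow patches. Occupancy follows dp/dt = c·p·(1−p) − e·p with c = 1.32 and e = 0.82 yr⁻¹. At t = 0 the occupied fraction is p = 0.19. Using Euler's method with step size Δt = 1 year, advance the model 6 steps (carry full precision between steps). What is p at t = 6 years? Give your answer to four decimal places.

Update rule: p ← p + [c·p·(1−p) − e·p]·Δt with Δt = 1.
t = 1: p = 0.19000 + (+0.04735) = 0.23735
t = 2: p = 0.23735 + (+0.04431) = 0.28166
t = 3: p = 0.28166 + (+0.03611) = 0.31777
t = 4: p = 0.31777 + (+0.02559) = 0.34337
t = 5: p = 0.34337 + (+0.01605) = 0.35942
t = 6: p = 0.35942 + (+0.00919) = 0.36861

0.3686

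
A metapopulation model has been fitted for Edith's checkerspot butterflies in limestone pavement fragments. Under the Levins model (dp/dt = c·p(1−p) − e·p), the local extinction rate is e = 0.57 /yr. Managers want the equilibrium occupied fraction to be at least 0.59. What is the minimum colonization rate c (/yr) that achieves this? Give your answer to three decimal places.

p* = 1 − e/c ≥ 0.59 requires e/c ≤ 0.4100, i.e. c ≥ e/0.4100.
c_min = 0.57/0.4100 = 1.3902.

1.390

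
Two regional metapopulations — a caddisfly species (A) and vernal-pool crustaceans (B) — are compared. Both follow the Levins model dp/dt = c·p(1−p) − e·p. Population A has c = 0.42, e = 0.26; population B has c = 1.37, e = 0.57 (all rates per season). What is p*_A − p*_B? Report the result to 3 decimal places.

-0.203

A: p*_A = 1 − 0.26/0.42 = 0.3810.
B: p*_B = 1 − 0.57/1.37 = 0.5839.
p*_A − p*_B = 0.3810 − 0.5839 = -0.2030.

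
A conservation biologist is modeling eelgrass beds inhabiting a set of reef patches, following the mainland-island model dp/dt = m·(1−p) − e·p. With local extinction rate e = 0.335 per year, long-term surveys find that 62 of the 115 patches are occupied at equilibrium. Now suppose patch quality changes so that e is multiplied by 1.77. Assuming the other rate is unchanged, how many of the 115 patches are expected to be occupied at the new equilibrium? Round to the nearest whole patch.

46

Observed p* = 62/115 = 0.53913.
Balance m(1−p*) = e·p* gives m = e·p*/(1−p*) = 0.335×0.53913/0.46087 = 0.39189.
New p* = m/(m+e) = 0.39189/(0.39189+0.59295) = 0.39792.
Expected occupied = 115 × 0.39792 = 45.76 ≈ 46.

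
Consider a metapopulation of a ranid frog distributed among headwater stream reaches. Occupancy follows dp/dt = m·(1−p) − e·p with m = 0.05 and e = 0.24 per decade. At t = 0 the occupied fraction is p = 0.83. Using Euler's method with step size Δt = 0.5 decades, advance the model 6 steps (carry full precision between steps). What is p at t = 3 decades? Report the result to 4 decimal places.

0.4293

Update rule: p ← p + [m·(1−p) − e·p]·Δt with Δt = 0.5.
p: 0.83000 → 0.73465  (Δp = -0.09535)
p: 0.73465 → 0.65313  (Δp = -0.08152)
p: 0.65313 → 0.58342  (Δp = -0.06970)
p: 0.58342 → 0.52383  (Δp = -0.05960)
p: 0.52383 → 0.47287  (Δp = -0.05095)
p: 0.47287 → 0.42931  (Δp = -0.04357)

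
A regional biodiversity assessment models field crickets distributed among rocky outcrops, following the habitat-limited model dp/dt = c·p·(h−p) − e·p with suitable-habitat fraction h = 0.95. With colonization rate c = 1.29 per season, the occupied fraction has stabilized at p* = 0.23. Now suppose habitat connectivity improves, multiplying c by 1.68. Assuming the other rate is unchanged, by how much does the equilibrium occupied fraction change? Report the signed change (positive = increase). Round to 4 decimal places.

Balance c(h−p*) = e gives e = 1.29×(0.95 − 0.23000) = 0.92880.
New p* = 0.95 − e/c = 0.95 − 0.92880/2.16720 = 0.52143.
Δp* = 0.52143 − 0.23000 = +0.29143.

0.2914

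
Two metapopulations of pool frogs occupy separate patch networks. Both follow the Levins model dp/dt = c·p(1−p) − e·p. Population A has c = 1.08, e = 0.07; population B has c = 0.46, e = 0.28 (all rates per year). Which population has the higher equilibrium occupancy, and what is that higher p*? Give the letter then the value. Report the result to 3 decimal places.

A, 0.935

A: p*_A = 1 − 0.07/1.08 = 0.9352.
B: p*_B = 1 − 0.28/0.46 = 0.3913.
A is higher at 0.9352.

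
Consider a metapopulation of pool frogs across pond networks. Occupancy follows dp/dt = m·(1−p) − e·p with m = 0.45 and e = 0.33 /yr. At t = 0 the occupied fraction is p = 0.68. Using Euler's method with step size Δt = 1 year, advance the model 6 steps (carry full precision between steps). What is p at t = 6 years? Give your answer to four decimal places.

0.5769

Update rule: p ← p + [m·(1−p) − e·p]·Δt with Δt = 1.
t = 1: p = 0.68000 + (-0.08040) = 0.59960
t = 2: p = 0.59960 + (-0.01769) = 0.58191
t = 3: p = 0.58191 + (-0.00389) = 0.57802
t = 4: p = 0.57802 + (-0.00086) = 0.57716
t = 5: p = 0.57716 + (-0.00019) = 0.57698
t = 6: p = 0.57698 + (-0.00004) = 0.57693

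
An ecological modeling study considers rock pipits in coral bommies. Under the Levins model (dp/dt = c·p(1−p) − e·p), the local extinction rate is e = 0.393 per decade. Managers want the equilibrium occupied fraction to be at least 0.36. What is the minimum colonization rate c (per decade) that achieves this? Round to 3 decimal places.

0.614

p* = 1 − e/c ≥ 0.36 requires e/c ≤ 0.6400, i.e. c ≥ e/0.6400.
c_min = 0.393/0.6400 = 0.6141.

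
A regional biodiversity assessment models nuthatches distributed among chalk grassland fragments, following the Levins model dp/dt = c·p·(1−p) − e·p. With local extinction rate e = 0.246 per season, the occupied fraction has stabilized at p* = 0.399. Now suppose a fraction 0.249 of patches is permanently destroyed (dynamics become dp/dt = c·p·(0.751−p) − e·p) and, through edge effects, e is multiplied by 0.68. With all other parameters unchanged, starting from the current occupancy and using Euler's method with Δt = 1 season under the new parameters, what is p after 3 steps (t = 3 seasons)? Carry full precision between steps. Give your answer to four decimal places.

Balance c(1−p*) = e gives c = e/(1 − 0.39900) = 0.246/0.60100 = 0.40932.
Starting from p₀ = 0.39900; update p ← p + (dp/dt)·Δt with the new parameters.
p: 0.39900 → 0.38974  (Δp = -0.00926)
p: 0.38974 → 0.38218  (Δp = -0.00757)
p: 0.38218 → 0.37594  (Δp = -0.00624)

0.3759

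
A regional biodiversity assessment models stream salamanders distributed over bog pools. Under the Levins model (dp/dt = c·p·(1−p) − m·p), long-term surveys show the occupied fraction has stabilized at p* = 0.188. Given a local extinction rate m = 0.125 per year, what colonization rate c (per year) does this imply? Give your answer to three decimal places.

At equilibrium c(1−p*) = m, so c = m/(1−p*).
c = 0.125/(1 − 0.188) = 0.125/0.8120 = 0.1539.

0.154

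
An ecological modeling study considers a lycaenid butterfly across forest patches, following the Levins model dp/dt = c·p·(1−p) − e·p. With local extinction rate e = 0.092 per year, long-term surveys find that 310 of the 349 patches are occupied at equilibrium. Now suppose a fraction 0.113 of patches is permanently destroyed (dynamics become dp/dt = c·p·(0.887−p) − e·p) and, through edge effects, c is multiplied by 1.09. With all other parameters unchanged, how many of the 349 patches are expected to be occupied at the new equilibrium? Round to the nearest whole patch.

Observed p* = 310/349 = 0.88825.
Balance c(1−p*) = e gives c = e/(1 − 0.88825) = 0.092/0.11175 = 0.82327.
New p* = 0.887 − e/c = 0.887 − 0.09200/0.89736 = 0.78448.
Expected occupied = 349 × 0.78448 = 273.78 ≈ 274.

274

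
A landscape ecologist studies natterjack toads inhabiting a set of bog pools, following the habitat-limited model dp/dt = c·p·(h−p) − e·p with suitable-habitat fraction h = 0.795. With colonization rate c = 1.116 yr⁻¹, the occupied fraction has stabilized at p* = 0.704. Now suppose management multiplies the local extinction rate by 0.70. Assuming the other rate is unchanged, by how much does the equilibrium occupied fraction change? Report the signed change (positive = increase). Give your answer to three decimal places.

Balance c(h−p*) = e gives e = 1.116×(0.795 − 0.70400) = 0.10156.
New p* = 0.795 − e/c = 0.795 − 0.07109/1.11600 = 0.73130.
Δp* = 0.73130 − 0.70400 = +0.02730.

0.027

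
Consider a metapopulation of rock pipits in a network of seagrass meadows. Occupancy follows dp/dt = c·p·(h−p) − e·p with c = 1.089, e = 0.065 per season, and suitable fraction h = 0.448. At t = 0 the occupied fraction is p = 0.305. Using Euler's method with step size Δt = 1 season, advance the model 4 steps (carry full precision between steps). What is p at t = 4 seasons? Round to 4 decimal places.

0.3752

Update rule: p ← p + [c·p·(h−p) − e·p]·Δt with Δt = 1.
t = 1: p = 0.30500 + (+0.02767) = 0.33267
t = 2: p = 0.33267 + (+0.02016) = 0.35283
t = 3: p = 0.35283 + (+0.01363) = 0.36646
t = 4: p = 0.36646 + (+0.00872) = 0.37518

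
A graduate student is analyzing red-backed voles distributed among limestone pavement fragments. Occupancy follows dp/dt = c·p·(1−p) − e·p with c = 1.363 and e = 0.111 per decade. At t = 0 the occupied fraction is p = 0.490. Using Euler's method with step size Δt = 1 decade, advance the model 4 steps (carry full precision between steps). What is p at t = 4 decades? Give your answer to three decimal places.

0.919

Update rule: p ← p + [c·p·(1−p) − e·p]·Δt with Δt = 1.
t = 1: p = 0.49000 + (+0.28622) = 0.77622
t = 2: p = 0.77622 + (+0.15059) = 0.92682
t = 3: p = 0.92682 + (-0.01043) = 0.91639
t = 4: p = 0.91639 + (+0.00271) = 0.91910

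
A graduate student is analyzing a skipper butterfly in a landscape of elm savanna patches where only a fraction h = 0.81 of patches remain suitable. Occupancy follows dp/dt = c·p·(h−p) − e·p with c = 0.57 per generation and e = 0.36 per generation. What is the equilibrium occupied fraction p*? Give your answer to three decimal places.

0.178

Setting dp/dt = 0 and dividing by p* gives c·(h−p*) = e.
So p* = h − e/c = 0.81 − 0.36/0.57 = 0.81 − 0.6316 = 0.1784.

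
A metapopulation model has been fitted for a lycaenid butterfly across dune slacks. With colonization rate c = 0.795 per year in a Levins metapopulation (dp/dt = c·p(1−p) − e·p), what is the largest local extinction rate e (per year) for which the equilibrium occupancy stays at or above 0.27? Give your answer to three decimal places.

0.580

1 − e/c ≥ 0.27 ⇒ e ≤ c(1 − 0.27) = 0.795 × 0.7300.
e_max = 0.5804.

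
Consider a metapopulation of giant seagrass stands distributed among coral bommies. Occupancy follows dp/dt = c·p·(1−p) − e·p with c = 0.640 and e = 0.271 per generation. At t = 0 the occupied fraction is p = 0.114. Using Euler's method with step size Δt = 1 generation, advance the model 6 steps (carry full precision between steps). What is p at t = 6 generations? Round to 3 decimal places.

Update rule: p ← p + [c·p·(1−p) − e·p]·Δt with Δt = 1.
step 1: Δp = +0.03375, p = 0.14775
step 2: Δp = +0.04055, p = 0.18830
step 3: Δp = +0.04679, p = 0.23509
step 4: Δp = +0.05138, p = 0.28646
step 5: Δp = +0.05319, p = 0.33965
step 6: Δp = +0.05150, p = 0.39115

0.391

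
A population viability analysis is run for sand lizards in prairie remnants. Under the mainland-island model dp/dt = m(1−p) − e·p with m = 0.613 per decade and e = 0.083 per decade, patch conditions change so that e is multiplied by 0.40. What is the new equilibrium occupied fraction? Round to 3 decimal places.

Before: p* = 0.613/(0.613+0.083) = 0.8807.
After: m = 0.613, e = 0.0332; p* = 0.613/0.6462 = 0.9486.

0.949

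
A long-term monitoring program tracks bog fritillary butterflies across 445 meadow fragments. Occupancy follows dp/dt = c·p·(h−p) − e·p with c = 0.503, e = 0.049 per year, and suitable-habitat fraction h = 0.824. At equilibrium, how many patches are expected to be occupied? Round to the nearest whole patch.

p* = h − e/c = 0.824 − 0.0974 = 0.7266.
Expected occupied patches = N × p* = 445 × 0.7266 = 323.33 ≈ 323.

323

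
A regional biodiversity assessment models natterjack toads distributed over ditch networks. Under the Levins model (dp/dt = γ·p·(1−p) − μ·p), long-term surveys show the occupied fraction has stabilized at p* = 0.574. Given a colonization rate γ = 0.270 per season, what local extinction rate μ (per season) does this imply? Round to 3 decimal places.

At equilibrium γ(1−p*) = μ.
μ = 0.270 × (1 − 0.574) = 0.270 × 0.4260 = 0.1150.

0.115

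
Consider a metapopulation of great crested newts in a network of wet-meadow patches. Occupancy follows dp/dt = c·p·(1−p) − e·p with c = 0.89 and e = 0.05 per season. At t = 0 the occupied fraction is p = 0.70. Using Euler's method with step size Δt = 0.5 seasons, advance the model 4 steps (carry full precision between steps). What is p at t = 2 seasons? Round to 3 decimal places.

0.902

Update rule: p ← p + [c·p·(1−p) − e·p]·Δt with Δt = 0.5.
  1  |  dp/dt·Δt = +0.075950  |  p_1 = 0.775950
  2  |  dp/dt·Δt = +0.057965  |  p_2 = 0.833915
  3  |  dp/dt·Δt = +0.040785  |  p_3 = 0.874700
  4  |  dp/dt·Δt = +0.026904  |  p_4 = 0.901605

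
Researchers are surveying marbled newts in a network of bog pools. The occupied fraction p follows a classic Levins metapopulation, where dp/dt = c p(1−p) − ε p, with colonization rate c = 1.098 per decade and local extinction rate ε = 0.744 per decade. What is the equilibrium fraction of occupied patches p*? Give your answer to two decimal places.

0.32

At equilibrium, colonization balances extinction: c·p*·(1−p*) = ε·p*.
So p* = 1 − ε/c = 1 − 0.744/1.098 = 1 − 0.6776 = 0.3224.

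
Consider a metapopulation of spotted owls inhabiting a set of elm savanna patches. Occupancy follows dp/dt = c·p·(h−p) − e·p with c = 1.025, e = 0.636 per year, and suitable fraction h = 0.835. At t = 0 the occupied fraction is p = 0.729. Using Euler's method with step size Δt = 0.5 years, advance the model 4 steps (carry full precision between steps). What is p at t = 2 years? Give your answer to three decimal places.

Update rule: p ← p + [c·p·(h−p) − e·p]·Δt with Δt = 0.5.
p: 0.72900 → 0.53678  (Δp = -0.19222)
p: 0.53678 → 0.44812  (Δp = -0.08866)
p: 0.44812 → 0.39447  (Δp = -0.05365)
p: 0.39447 → 0.35809  (Δp = -0.03638)

0.358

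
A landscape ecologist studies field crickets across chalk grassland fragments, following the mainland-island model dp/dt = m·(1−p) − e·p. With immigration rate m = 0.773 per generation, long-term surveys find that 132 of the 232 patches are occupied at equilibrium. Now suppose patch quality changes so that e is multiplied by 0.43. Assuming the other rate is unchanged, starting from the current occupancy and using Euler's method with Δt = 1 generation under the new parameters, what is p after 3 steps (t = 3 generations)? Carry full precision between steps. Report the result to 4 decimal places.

Observed p* = 132/232 = 0.56897.
Balance m(1−p*) = e·p* gives e = m(1−p*)/p* = 0.773×0.43103/0.56897 = 0.58561.
Starting from p₀ = 0.56897; update p ← p + (dp/dt)·Δt with the new parameters.
t = 1: p = 0.56897 + (+0.18992) = 0.75888
t = 2: p = 0.75888 + (-0.00471) = 0.75417
t = 3: p = 0.75417 + (+0.00012) = 0.75429

0.7543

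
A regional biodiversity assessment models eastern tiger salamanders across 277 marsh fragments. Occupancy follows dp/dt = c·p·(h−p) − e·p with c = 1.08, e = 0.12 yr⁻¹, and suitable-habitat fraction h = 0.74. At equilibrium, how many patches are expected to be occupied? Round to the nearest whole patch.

174

p* = h − e/c = 0.74 − 0.1111 = 0.6289.
Expected occupied patches = N × p* = 277 × 0.6289 = 174.20 ≈ 174.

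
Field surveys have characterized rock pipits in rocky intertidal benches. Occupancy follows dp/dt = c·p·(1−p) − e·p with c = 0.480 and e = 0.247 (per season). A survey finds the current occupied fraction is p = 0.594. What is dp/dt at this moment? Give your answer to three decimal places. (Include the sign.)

-0.031

Colonization term: c·p·(1−p) = 0.480×0.594×0.4060 = 0.11576.
Extinction term: e·p = 0.14672.
dp/dt = 0.11576 − 0.14672 = -0.03096.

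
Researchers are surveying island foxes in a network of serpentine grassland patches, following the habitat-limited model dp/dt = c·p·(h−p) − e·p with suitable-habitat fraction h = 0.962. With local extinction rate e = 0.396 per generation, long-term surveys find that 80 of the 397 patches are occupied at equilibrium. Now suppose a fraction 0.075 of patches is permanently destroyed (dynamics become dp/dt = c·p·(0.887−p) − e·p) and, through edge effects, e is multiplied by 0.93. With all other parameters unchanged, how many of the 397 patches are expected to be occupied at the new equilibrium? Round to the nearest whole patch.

Observed p* = 80/397 = 0.20151.
Balance c(h−p*) = e gives c = e/(0.962 − 0.20151) = 0.396/0.76049 = 0.52072.
New p* = 0.887 − e/c = 0.887 − 0.36828/0.52072 = 0.17975.
Expected occupied = 397 × 0.17975 = 71.36 ≈ 71.

71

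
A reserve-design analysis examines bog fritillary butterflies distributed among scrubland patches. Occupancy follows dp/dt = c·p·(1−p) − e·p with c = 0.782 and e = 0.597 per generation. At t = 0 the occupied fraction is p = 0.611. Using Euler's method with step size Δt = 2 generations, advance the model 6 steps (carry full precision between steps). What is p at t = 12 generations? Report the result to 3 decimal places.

Update rule: p ← p + [c·p·(1−p) − e·p]·Δt with Δt = 2.
p: 0.61100 → 0.25320  (Δp = -0.35780)
p: 0.25320 → 0.24661  (Δp = -0.00658)
p: 0.24661 → 0.24274  (Δp = -0.00387)
p: 0.24274 → 0.24040  (Δp = -0.00234)
p: 0.24040 → 0.23896  (Δp = -0.00144)
p: 0.23896 → 0.23807  (Δp = -0.00089)

0.238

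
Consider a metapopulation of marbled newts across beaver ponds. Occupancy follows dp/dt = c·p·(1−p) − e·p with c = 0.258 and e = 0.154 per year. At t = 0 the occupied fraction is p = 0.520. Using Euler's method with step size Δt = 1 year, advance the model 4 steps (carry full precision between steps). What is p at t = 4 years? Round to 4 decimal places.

0.4705

Update rule: p ← p + [c·p·(1−p) − e·p]·Δt with Δt = 1.
p: 0.52000 → 0.50432  (Δp = -0.01568)
p: 0.50432 → 0.49115  (Δp = -0.01317)
p: 0.49115 → 0.47999  (Δp = -0.01116)
p: 0.47999 → 0.47047  (Δp = -0.00952)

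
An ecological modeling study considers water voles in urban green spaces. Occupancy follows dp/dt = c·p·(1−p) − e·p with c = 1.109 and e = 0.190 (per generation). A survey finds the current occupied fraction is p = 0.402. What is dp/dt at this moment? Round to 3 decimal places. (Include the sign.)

Colonization term: c·p·(1−p) = 1.109×0.402×0.5980 = 0.26660.
Extinction term: e·p = 0.07638.
dp/dt = 0.26660 − 0.07638 = 0.19022.

0.190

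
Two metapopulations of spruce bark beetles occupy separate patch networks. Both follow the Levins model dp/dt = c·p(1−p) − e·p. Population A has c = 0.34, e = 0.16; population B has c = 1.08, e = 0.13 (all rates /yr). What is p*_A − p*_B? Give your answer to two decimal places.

-0.35

A: p*_A = 1 − 0.16/0.34 = 0.5294.
B: p*_B = 1 − 0.13/1.08 = 0.8796.
p*_A − p*_B = 0.5294 − 0.8796 = -0.3502.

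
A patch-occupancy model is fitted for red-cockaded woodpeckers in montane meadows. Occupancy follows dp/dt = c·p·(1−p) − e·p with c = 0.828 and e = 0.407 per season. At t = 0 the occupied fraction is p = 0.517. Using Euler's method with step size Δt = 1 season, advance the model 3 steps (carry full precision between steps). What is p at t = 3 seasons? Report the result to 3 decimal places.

0.510

Update rule: p ← p + [c·p·(1−p) − e·p]·Δt with Δt = 1.
p: 0.51700 → 0.51334  (Δp = -0.00366)
p: 0.51334 → 0.51126  (Δp = -0.00208)
p: 0.51126 → 0.51007  (Δp = -0.00119)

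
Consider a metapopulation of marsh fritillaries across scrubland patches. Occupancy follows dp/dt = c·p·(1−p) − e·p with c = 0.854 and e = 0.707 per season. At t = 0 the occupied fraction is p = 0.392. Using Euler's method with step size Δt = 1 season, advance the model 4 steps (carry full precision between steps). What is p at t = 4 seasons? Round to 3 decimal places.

0.236

Update rule: p ← p + [c·p·(1−p) − e·p]·Δt with Δt = 1.
step 1: Δp = -0.07361, p = 0.31839
step 2: Δp = -0.03977, p = 0.27862
step 3: Δp = -0.02534, p = 0.25328
step 4: Δp = -0.01755, p = 0.23573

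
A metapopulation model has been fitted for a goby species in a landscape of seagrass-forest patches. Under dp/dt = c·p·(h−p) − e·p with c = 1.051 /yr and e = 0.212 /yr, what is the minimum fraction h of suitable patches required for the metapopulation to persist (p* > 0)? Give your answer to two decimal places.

0.20

p* = h − e/c is positive only when h > e/c.
h_min = e/c = 0.212/1.051 = 0.2017.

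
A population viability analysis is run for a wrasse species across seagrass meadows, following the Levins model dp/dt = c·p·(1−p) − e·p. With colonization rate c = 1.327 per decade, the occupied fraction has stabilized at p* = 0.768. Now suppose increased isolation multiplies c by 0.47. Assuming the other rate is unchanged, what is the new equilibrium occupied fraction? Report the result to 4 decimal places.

0.5064

Balance c(1−p*) = e gives e = 1.327×(1 − 0.76800) = 0.30786.
New p* = 1 − e/c = 1 − 0.30786/0.62369 = 0.50639.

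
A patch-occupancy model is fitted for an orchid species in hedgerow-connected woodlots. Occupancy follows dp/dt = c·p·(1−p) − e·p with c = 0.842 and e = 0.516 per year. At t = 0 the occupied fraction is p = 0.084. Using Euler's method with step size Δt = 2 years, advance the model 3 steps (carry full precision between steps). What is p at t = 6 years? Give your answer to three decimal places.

Update rule: p ← p + [c·p·(1−p) − e·p]·Δt with Δt = 2.
p: 0.08400 → 0.12689  (Δp = +0.04289)
p: 0.12689 → 0.18250  (Δp = +0.05562)
p: 0.18250 → 0.24541  (Δp = +0.06290)

0.245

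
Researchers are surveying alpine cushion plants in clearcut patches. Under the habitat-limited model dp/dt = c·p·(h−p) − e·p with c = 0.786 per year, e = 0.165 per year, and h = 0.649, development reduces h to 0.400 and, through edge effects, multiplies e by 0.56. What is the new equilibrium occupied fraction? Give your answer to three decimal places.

0.282

Before: p* = h − e/c = 0.649 − 0.165/0.786 = 0.649 − 0.2099 = 0.4391.
After: c = 0.786, e = 0.0924, h = 0.400; p* = 0.400 − 0.0924/0.786 = 0.2824.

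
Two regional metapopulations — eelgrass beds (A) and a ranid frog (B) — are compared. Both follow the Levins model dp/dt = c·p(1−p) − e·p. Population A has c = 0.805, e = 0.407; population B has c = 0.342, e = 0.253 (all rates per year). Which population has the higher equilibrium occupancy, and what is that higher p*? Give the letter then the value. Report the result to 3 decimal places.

A: p*_A = 1 − 0.407/0.805 = 0.4944.
B: p*_B = 1 − 0.253/0.342 = 0.2602.
A is higher at 0.4944.

A, 0.494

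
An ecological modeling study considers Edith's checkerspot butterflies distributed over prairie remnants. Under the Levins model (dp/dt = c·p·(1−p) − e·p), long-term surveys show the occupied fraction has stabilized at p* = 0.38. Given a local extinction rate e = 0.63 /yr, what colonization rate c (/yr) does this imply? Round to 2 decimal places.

1.02

At equilibrium c(1−p*) = e, so c = e/(1−p*).
c = 0.63/(1 − 0.38) = 0.63/0.6200 = 1.0161.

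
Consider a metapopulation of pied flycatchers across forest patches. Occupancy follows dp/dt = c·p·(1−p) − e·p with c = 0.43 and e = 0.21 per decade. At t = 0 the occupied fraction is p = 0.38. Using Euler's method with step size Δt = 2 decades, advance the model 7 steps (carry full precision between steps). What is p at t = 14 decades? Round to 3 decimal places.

0.508

Update rule: p ← p + [c·p·(1−p) − e·p]·Δt with Δt = 2.
step 1: Δp = +0.04302, p = 0.42302
step 2: Δp = +0.03224, p = 0.45525
step 3: Δp = +0.02207, p = 0.47732
step 4: Δp = +0.01408, p = 0.49141
step 5: Δp = +0.00855, p = 0.49995
step 6: Δp = +0.00502, p = 0.50497
step 7: Δp = +0.00289, p = 0.50786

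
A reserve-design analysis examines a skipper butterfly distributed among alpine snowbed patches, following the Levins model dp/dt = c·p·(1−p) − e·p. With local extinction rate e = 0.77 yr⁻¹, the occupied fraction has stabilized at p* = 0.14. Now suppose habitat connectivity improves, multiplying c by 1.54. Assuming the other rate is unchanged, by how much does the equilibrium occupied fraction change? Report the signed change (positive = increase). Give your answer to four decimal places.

Balance c(1−p*) = e gives c = e/(1 − 0.14000) = 0.77/0.86000 = 0.89535.
New p* = 1 − e/c = 1 − 0.77000/1.37884 = 0.44156.
Δp* = 0.44156 − 0.14000 = +0.30156.

0.3016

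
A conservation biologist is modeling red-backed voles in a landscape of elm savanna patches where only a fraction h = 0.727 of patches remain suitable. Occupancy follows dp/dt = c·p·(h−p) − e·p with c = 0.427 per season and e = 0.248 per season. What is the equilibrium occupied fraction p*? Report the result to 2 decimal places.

0.15

Setting dp/dt = 0 and dividing by p* gives c·(h−p*) = e.
So p* = h − e/c = 0.727 − 0.248/0.427 = 0.727 − 0.5808 = 0.1462.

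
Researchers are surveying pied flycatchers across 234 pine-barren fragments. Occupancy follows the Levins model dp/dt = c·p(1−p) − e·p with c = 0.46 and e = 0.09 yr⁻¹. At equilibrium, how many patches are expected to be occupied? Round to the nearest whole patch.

188

p* = 1 − e/c = 1 − 0.09/0.46 = 0.8043.
Expected occupied patches = N × p* = 234 × 0.8043 = 188.22 ≈ 188.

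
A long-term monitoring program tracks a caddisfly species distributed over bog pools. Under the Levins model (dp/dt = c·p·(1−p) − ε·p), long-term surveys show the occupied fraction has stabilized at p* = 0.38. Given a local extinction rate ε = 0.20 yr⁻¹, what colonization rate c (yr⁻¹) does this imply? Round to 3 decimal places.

0.323

At equilibrium c(1−p*) = ε, so c = ε/(1−p*).
c = 0.20/(1 − 0.38) = 0.20/0.6200 = 0.3226.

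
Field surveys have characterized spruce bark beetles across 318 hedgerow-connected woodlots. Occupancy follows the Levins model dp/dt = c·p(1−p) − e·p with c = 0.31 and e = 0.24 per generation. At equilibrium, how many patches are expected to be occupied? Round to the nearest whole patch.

p* = 1 − e/c = 1 − 0.24/0.31 = 0.2258.
Expected occupied patches = N × p* = 318 × 0.2258 = 71.81 ≈ 72.

72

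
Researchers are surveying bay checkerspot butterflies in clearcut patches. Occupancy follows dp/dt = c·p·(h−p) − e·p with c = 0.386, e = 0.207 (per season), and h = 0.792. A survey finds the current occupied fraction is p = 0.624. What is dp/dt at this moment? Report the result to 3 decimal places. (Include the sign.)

-0.089

Colonization term: c·p·(h−p) = 0.386×0.624×0.1680 = 0.04047.
Extinction term: e·p = 0.12917.
dp/dt = 0.04047 − 0.12917 = -0.08870.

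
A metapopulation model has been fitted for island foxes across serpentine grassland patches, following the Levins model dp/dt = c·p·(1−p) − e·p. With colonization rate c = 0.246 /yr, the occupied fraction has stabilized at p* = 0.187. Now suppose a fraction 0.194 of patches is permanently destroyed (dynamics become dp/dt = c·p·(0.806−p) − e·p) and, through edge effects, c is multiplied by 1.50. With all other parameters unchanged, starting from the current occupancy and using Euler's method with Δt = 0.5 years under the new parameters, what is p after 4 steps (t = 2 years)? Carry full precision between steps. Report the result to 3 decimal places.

Balance c(1−p*) = e gives e = 0.246×(1 − 0.18700) = 0.20000.
Starting from p₀ = 0.18700; update p ← p + (dp/dt)·Δt with the new parameters.
  1  |  dp/dt·Δt = +0.002657  |  p_1 = 0.189657
  2  |  dp/dt·Δt = +0.002601  |  p_2 = 0.192258
  3  |  dp/dt·Δt = +0.002545  |  p_3 = 0.194803
  4  |  dp/dt·Δt = +0.002487  |  p_4 = 0.197290

0.197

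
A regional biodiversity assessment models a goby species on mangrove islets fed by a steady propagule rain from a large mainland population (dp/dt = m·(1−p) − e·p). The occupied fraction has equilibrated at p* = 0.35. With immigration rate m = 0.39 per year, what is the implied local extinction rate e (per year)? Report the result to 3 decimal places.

At equilibrium m(1−p*) = e·p*, so e = m(1−p*)/p*.
e = 0.39 × 0.6500 / 0.35 = 0.7243.

0.724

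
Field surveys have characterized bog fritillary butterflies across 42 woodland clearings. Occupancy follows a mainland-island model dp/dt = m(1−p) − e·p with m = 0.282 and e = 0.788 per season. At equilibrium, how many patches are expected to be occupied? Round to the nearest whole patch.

11

p* = m/(m+e) = 0.282/1.0700 = 0.2636.
Expected occupied patches = N × p* = 42 × 0.2636 = 11.07 ≈ 11.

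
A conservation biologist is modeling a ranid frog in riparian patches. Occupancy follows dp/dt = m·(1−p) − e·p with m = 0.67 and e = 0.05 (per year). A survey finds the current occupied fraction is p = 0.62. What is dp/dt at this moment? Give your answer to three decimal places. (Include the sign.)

0.224

Colonization term: m·(1−p) = 0.67×0.3800 = 0.25460.
Extinction term: e·p = 0.03100.
dp/dt = 0.25460 − 0.03100 = 0.22360.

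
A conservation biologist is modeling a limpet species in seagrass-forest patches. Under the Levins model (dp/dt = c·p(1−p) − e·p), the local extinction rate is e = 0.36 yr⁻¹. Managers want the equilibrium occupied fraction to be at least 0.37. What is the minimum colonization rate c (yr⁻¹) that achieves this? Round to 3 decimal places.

0.571

p* = 1 − e/c ≥ 0.37 requires e/c ≤ 0.6300, i.e. c ≥ e/0.6300.
c_min = 0.36/0.6300 = 0.5714.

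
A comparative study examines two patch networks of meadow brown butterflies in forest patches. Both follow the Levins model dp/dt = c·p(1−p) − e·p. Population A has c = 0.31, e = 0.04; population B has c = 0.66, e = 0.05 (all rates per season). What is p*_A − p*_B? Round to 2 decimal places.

-0.05

A: p*_A = 1 − 0.04/0.31 = 0.8710.
B: p*_B = 1 − 0.05/0.66 = 0.9242.
p*_A − p*_B = 0.8710 − 0.9242 = -0.0533.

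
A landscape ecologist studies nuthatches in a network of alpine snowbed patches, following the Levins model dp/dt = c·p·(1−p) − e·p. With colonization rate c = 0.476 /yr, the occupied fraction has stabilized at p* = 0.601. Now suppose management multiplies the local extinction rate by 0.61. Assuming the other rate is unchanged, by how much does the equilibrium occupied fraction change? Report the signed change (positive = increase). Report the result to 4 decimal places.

0.1556

Balance c(1−p*) = e gives e = 0.476×(1 − 0.60100) = 0.18992.
New p* = 1 − e/c = 1 − 0.11585/0.47600 = 0.75662.
Δp* = 0.75662 − 0.60100 = +0.15562.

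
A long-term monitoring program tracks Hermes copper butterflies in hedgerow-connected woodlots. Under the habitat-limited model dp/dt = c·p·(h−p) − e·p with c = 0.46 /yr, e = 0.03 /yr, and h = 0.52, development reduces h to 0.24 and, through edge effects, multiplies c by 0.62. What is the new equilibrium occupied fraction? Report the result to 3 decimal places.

0.135

Before: p* = h − e/c = 0.52 − 0.03/0.46 = 0.52 − 0.0652 = 0.4548.
After: c = 0.2852, e = 0.03, h = 0.24; p* = 0.24 − 0.03/0.2852 = 0.1348.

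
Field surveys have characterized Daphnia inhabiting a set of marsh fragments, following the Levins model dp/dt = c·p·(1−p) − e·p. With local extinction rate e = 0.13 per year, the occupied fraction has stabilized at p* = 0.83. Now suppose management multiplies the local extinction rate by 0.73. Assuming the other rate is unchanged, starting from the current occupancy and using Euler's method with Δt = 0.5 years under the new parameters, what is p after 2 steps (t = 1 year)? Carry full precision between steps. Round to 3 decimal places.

0.855

Balance c(1−p*) = e gives c = e/(1 − 0.83000) = 0.13/0.17000 = 0.76471.
Starting from p₀ = 0.83000; update p ← p + (dp/dt)·Δt with the new parameters.
  1  |  dp/dt·Δt = +0.014567  |  p_1 = 0.844566
  2  |  dp/dt·Δt = +0.010118  |  p_2 = 0.854685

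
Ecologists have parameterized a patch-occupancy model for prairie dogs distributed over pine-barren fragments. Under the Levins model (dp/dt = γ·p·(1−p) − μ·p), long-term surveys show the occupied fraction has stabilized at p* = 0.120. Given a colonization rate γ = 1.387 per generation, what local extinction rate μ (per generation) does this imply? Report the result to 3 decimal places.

At equilibrium γ(1−p*) = μ.
μ = 1.387 × (1 − 0.120) = 1.387 × 0.8800 = 1.2206.

1.221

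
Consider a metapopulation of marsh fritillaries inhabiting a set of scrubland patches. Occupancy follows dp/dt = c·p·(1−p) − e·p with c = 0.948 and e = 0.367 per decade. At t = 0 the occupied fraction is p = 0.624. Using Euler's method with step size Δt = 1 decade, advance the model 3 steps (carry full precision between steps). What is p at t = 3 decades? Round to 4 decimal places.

0.6137

Update rule: p ← p + [c·p·(1−p) − e·p]·Δt with Δt = 1.
p: 0.62400 → 0.61742  (Δp = -0.00658)
p: 0.61742 → 0.61475  (Δp = -0.00266)
p: 0.61475 → 0.61366  (Δp = -0.00110)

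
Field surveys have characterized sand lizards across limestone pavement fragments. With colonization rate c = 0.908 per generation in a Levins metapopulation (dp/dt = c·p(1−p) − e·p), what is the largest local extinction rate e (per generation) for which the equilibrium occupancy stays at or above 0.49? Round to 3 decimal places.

1 − e/c ≥ 0.49 ⇒ e ≤ c(1 − 0.49) = 0.908 × 0.5100.
e_max = 0.4631.

0.463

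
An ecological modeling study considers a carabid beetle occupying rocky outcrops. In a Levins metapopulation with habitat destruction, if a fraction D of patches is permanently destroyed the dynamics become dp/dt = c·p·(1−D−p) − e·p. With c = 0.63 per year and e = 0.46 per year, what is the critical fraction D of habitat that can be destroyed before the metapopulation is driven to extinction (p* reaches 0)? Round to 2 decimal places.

The nontrivial equilibrium is p* = (1−D) − e/c; extinction occurs when this hits zero.
So D_crit = 1 − e/c = 1 − 0.46/0.63 = 1 − 0.7302 = 0.2698.
Note this equals the original equilibrium occupancy — the Levins extinction-debt result.

0.27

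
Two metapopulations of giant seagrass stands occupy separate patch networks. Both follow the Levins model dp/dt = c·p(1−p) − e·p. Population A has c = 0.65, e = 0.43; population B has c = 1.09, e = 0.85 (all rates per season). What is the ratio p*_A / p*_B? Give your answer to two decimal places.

1.54

A: p*_A = 1 − 0.43/0.65 = 0.3385.
B: p*_B = 1 − 0.85/1.09 = 0.2202.
p*_A / p*_B = 0.3385/0.2202 = 1.5372.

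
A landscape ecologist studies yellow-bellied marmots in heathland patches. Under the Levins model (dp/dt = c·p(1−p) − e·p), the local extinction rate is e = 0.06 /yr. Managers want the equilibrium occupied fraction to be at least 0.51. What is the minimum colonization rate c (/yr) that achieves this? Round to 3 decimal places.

0.122

p* = 1 − e/c ≥ 0.51 requires e/c ≤ 0.4900, i.e. c ≥ e/0.4900.
c_min = 0.06/0.4900 = 0.1224.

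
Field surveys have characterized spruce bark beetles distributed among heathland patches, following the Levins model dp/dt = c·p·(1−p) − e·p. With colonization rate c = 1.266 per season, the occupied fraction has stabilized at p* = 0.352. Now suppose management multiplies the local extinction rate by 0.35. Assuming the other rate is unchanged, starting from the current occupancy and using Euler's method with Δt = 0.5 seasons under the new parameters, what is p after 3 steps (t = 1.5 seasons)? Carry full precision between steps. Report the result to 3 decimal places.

Balance c(1−p*) = e gives e = 1.266×(1 − 0.35200) = 0.82037.
Starting from p₀ = 0.35200; update p ← p + (dp/dt)·Δt with the new parameters.
  1  |  dp/dt·Δt = +0.093850  |  p_1 = 0.445850
  2  |  dp/dt·Δt = +0.092386  |  p_2 = 0.538236
  3  |  dp/dt·Δt = +0.080053  |  p_3 = 0.618289

0.618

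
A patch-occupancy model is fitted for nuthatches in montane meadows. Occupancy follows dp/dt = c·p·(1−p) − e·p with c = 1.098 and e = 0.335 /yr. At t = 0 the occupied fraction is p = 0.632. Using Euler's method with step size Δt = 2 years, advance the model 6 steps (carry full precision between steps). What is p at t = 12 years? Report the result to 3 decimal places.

Update rule: p ← p + [c·p·(1−p) − e·p]·Δt with Δt = 2.
p: 0.63200 → 0.71930  (Δp = +0.08730)
p: 0.71930 → 0.68076  (Δp = -0.03854)
p: 0.68076 → 0.70190  (Δp = +0.02114)
p: 0.70190 → 0.69111  (Δp = -0.01079)
p: 0.69111 → 0.69686  (Δp = +0.00575)
p: 0.69686 → 0.69386  (Δp = -0.00300)

0.694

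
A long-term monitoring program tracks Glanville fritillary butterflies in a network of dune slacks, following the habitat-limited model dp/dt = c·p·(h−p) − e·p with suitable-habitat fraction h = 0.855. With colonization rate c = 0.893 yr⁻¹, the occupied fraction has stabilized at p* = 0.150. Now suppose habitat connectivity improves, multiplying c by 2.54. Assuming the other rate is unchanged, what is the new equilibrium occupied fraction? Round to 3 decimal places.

0.577

Balance c(h−p*) = e gives e = 0.893×(0.855 − 0.15000) = 0.62956.
New p* = 0.855 − e/c = 0.855 − 0.62956/2.26822 = 0.57744.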